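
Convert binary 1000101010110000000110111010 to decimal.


1000101010110000000110111010 in decimal = 145424826

145424826


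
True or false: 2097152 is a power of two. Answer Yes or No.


0b1000000000000000000000. Only one bit set => Yes

Yes


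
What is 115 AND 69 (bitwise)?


0b1110011 & 0b1000101 = 0b1000001 = 65

65


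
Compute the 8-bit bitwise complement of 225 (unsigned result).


~0b11100001 = 0b11110 = 30 (8-bit unsigned)

30


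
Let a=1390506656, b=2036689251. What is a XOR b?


1390506656 ^ 2036689251 = 730078147

730078147


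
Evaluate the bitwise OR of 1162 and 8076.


0b10010001010 | 0b1111110001100 = 0b1111110001110 = 8078

8078


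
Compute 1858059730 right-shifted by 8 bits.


0b1101110101111111011110111010010 >> 8 = 0b11011101011111110111101 = 7258045

7258045


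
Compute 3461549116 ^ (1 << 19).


3461549116 ^ (1 << 19) = 3461549116 ^ 524288 = 3462073404

3462073404


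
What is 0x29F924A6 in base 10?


29F924A6 hex = 704193702 decimal

704193702


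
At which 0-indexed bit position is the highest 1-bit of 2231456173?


0b10000101000000010101000110101101. Highest set bit at position 31

31


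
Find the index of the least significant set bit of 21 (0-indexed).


0b10101. Lowest set bit at position 0

0


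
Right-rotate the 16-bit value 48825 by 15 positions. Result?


Rotate 0b1011111010111001 right by 15 (16-bit) = 0b111110101110011 = 32115

32115


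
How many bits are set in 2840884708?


0b10101001010101000111010111100100 has 16 set bits

16


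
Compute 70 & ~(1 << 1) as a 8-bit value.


70 & ~(1 << 1) = 68

68


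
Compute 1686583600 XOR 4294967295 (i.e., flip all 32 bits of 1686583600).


1686583600 ^ 4294967295 = 2608383695

2608383695


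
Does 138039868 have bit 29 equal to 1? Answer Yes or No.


0b1000001110100101001000111100, bit 29 = 0. No

No


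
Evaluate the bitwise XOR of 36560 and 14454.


0b1000111011010000 ^ 0b11100001110110 = 0b1011011010100110 = 46758

46758


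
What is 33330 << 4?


0b1000001000110010 << 4 = 0b10000010001100100000 = 533280

533280


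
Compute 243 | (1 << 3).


243 | (1 << 3) = 243 | 8 = 251

251


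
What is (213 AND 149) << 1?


Step 1: 213 & 149 = 149
Step 2: 149 << 1 = 298

298


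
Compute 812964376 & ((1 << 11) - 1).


812964376 & 2047 = 536

536


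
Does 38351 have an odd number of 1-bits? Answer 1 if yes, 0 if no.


0b1001010111001111 has 10 ones => parity 0

0


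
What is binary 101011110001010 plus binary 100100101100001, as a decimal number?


101011110001010 + 100100101100001 = 1010000011101011 = 41195

41195


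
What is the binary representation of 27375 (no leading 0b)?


27375 = 110101011101111 in binary

110101011101111


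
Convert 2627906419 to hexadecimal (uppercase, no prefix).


2627906419 = 9CA2AB73 hex

9CA2AB73


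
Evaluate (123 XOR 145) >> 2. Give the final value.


Step 1: 123 ^ 145 = 234
Step 2: 234 >> 2 = 58

58


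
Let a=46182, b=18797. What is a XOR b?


46182 ^ 18797 = 64779

64779


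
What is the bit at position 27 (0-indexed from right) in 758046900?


0b101101001011101110000010110100, position 27 = 1

1


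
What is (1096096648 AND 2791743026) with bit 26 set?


Step 1: 1096096648 & 2791743026 = 4463104
Step 2: 4463104 | (1 << 26) = 4463104 | 67108864 = 71571968

71571968


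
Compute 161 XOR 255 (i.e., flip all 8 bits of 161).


161 ^ 255 = 94

94


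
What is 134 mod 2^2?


134 & 3 = 2

2


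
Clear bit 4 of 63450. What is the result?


63450 & ~(1 << 4) = 63434

63434


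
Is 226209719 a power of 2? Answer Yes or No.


0b1101011110111010111110110111. Multiple bits set => No

No


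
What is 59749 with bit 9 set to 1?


59749 | (1 << 9) = 59749 | 512 = 60261

60261


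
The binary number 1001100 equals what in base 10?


1001100 in decimal = 76

76


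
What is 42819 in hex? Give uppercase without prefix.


42819 = A743 hex

A743


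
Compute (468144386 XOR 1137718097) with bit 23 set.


Step 1: 468144386 ^ 1137718097 = 1480024659
Step 2: 1480024659 | (1 << 23) = 1480024659 | 8388608 = 1488413267

1488413267


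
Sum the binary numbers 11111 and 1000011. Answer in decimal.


11111 + 1000011 = 1100010 = 98

98


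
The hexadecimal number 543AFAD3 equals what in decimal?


543AFAD3 hex = 1413151443 decimal

1413151443


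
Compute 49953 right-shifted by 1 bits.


0b1100001100100001 >> 1 = 0b110000110010000 = 24976

24976


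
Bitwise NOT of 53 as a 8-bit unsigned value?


~0b110101 = 0b11001010 = 202 (8-bit unsigned)

202


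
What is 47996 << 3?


0b1011101101111100 << 3 = 0b1011101101111100000 = 383968

383968


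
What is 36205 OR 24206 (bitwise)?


0b1000110101101101 | 0b101111010001110 = 0b1101111111101111 = 57327

57327


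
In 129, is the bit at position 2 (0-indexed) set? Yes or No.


0b10000001, bit 2 = 0. No

No


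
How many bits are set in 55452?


0b1101100010011100 has 8 set bits

8


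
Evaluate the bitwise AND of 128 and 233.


0b10000000 & 0b11101001 = 0b10000000 = 128

128


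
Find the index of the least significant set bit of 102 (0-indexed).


0b1100110. Lowest set bit at position 1

1


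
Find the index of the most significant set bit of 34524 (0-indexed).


0b1000011011011100. Highest set bit at position 15

15


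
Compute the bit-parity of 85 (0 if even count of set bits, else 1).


0b1010101 has 4 ones => parity 0

0


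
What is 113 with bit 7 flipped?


113 ^ (1 << 7) = 113 ^ 128 = 241

241


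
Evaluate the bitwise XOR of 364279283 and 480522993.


0b10101101101100111010111110011 ^ 0b11100101001000011001011110001 = 0b1001000100100100011100000010 = 152192770

152192770


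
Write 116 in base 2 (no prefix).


116 = 1110100 in binary

1110100


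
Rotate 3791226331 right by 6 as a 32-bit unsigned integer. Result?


Rotate 0b11100001111110011000010111011011 right by 6 (32-bit) = 0b1101111100001111110011000010111 = 1871177239

1871177239


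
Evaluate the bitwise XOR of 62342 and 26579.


0b1111001110000110 ^ 0b110011111010011 = 0b1001010001010101 = 37973

37973


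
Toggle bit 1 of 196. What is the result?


196 ^ (1 << 1) = 196 ^ 2 = 198

198


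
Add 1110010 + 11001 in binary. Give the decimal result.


1110010 + 11001 = 10001011 = 139

139


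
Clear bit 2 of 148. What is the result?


148 & ~(1 << 2) = 144

144


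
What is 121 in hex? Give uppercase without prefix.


121 = 79 hex

79


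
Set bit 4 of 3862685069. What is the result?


3862685069 | (1 << 4) = 3862685069 | 16 = 3862685085

3862685085


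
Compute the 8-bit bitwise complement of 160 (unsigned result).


~0b10100000 = 0b1011111 = 95 (8-bit unsigned)

95


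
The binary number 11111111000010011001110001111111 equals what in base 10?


11111111000010011001110001111111 in decimal = 4278819967

4278819967


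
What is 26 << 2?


0b11010 << 2 = 0b1101000 = 104

104


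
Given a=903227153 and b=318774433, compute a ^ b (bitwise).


903227153 ^ 318774433 = 651574192

651574192


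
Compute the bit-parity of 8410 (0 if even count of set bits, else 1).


0b10000011011010 has 6 ones => parity 0

0


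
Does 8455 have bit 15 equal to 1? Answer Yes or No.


0b10000100000111, bit 15 = 0. No

No


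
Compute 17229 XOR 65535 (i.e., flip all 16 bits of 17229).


17229 ^ 65535 = 48306

48306


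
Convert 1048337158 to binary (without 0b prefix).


1048337158 = 111110011111000101101100000110 in binary

111110011111000101101100000110


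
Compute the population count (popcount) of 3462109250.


0b11001110010110111001100001000010 has 15 set bits

15


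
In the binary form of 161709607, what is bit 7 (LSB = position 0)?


0b1001101000110111111000100111, position 7 = 0

0


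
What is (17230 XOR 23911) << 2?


Step 1: 17230 ^ 23911 = 7721
Step 2: 7721 << 2 = 30884

30884


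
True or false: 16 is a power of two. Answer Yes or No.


0b10000. Only one bit set => Yes

Yes


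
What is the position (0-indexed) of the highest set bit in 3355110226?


0b11000111111110101110101101010010. Highest set bit at position 31

31


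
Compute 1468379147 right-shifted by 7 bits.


0b1010111100001011011000000001011 >> 7 = 0b101011110000101101100000 = 11471712

11471712


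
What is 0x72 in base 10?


72 hex = 114 decimal

114


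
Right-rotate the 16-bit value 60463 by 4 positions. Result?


Rotate 0b1110110000101111 right by 4 (16-bit) = 0b1111111011000010 = 65218

65218


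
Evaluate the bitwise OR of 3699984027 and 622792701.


0b11011100100010010100011010011011 | 0b100101000111110000111111111101 = 0b11111101100111110100111111111111 = 4255076351

4255076351


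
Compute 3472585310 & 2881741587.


0b11001110111110110111001001011110 & 0b10101011110000111110001100010011 = 0b10001010110000110110001000010010 = 2328060434

2328060434


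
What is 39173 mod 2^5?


39173 & 31 = 5

5


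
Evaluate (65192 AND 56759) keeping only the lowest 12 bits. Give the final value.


Step 1: 65192 & 56759 = 56480
Step 2: 56480 & 4095 = 3232

3232


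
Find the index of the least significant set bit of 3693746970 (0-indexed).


0b11011100001010100001101100011010. Lowest set bit at position 1

1


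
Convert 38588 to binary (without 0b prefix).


38588 = 1001011010111100 in binary

1001011010111100


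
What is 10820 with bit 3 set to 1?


10820 | (1 << 3) = 10820 | 8 = 10828

10828


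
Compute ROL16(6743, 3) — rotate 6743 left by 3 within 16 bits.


Rotate 0b1101001010111 left by 3 (16-bit) = 0b1101001010111000 = 53944

53944


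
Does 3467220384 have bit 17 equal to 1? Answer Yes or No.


0b11001110101010011001010110100000, bit 17 = 0. No

No


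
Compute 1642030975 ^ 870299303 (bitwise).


0b1100001110111110110011101111111 ^ 0b110011110111111011011010100111 = 0b1010010000000001101000111011000 = 1375785432

1375785432


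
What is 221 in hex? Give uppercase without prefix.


221 = DD hex

DD


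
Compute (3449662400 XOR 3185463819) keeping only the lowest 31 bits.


Step 1: 3449662400 ^ 3185463819 = 1883503051
Step 2: 1883503051 & 2147483647 = 1883503051

1883503051


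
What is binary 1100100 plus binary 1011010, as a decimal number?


1100100 + 1011010 = 10111110 = 190

190


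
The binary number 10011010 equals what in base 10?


10011010 in decimal = 154

154


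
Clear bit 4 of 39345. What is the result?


39345 & ~(1 << 4) = 39329

39329


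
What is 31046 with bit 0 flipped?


31046 ^ (1 << 0) = 31046 ^ 1 = 31047

31047


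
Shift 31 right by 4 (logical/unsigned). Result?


0b11111 >> 4 = 0b1 = 1

1


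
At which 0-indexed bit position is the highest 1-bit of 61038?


0b1110111001101110. Highest set bit at position 15

15


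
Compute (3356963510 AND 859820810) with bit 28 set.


Step 1: 3356963510 & 859820810 = 1511938
Step 2: 1511938 | (1 << 28) = 1511938 | 268435456 = 269947394

269947394


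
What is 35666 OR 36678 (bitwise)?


0b1000101101010010 | 0b1000111101000110 = 0b1000111101010110 = 36694

36694


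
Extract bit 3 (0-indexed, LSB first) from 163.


0b10100011, position 3 = 0

0


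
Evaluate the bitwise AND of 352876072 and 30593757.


0b10101000010000111011000101000 & 0b1110100101101001011011101 = 0b1000000000101001000001000 = 16798216

16798216


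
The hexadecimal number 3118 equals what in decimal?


3118 hex = 12568 decimal

12568


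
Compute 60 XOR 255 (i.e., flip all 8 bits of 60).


60 ^ 255 = 195

195


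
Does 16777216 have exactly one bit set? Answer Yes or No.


0b1000000000000000000000000. Only one bit set => Yes

Yes


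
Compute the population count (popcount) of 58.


0b111010 has 4 set bits

4


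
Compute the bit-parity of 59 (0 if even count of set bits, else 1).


0b111011 has 5 ones => parity 1

1


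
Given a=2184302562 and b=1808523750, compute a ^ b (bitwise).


2184302562 ^ 1808523750 = 3925487108

3925487108


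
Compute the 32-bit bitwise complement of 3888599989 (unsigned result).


~0b11100111110001110101001110110101 = 0b11000001110001010110001001010 = 406367306 (32-bit unsigned)

406367306


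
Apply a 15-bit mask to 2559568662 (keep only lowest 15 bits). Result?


2559568662 & 32767 = 27414

27414


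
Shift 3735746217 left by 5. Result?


0b11011110101010101111011010101001 << 5 = 0b1101111010101010111101101010100100000 = 119543878944

119543878944


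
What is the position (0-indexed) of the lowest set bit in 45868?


0b1011001100101100. Lowest set bit at position 2

2


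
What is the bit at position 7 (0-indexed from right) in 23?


0b10111, position 7 = 0

0


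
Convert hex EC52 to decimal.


EC52 hex = 60498 decimal

60498


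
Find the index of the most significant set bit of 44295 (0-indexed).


0b1010110100000111. Highest set bit at position 15

15


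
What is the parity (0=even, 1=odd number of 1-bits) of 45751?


0b1011001010110111 has 10 ones => parity 0

0


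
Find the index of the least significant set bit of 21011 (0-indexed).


0b101001000010011. Lowest set bit at position 0

0


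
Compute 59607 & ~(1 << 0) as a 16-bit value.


59607 & ~(1 << 0) = 59606

59606


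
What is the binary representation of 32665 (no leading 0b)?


32665 = 111111110011001 in binary

111111110011001


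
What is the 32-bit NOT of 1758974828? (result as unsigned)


~0b1101000110101111101001101101100 = 0b10010111001010000010110010010011 = 2535992467 (32-bit unsigned)

2535992467


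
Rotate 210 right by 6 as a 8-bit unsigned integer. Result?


Rotate 0b11010010 right by 6 (8-bit) = 0b1001011 = 75

75


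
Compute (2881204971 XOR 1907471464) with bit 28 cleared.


Step 1: 2881204971 ^ 1907471464 = 3658090115
Step 2: 3658090115 & ~(1 << 28) = 3389654659

3389654659


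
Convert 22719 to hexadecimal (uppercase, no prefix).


22719 = 58BF hex

58BF


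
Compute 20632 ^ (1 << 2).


20632 ^ (1 << 2) = 20632 ^ 4 = 20636

20636


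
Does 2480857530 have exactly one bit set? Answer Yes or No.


0b10010011110111101110000110111010. Multiple bits set => No

No


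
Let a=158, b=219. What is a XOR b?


158 ^ 219 = 69

69


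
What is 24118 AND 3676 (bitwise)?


0b101111000110110 & 0b111001011100 = 0b111000010100 = 3604

3604


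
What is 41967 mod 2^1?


41967 & 1 = 1

1


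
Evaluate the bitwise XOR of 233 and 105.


0b11101001 ^ 0b1101001 = 0b10000000 = 128

128


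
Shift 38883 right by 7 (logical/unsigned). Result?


0b1001011111100011 >> 7 = 0b100101111 = 303

303


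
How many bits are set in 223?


0b11011111 has 7 set bits

7


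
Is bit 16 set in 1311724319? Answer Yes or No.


0b1001110001011110101001100011111, bit 16 = 1. Yes

Yes


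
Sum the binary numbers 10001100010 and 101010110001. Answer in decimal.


10001100010 + 101010110001 = 111100010011 = 3859

3859


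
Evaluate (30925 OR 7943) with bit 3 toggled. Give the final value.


Step 1: 30925 | 7943 = 32719
Step 2: 32719 ^ (1 << 3) = 32719 ^ 8 = 32711

32711


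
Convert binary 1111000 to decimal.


1111000 in decimal = 120

120


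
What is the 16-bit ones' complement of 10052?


10052 ^ 65535 = 55483

55483


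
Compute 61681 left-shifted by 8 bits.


0b1111000011110001 << 8 = 0b111100001111000100000000 = 15790336

15790336


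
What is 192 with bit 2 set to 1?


192 | (1 << 2) = 192 | 4 = 196

196


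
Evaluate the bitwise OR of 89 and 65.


0b1011001 | 0b1000001 = 0b1011001 = 89

89


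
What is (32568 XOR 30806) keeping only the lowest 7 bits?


Step 1: 32568 ^ 30806 = 1902
Step 2: 1902 & 127 = 110

110


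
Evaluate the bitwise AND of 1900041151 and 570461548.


0b1110001010000000101001110111111 & 0b100010000000001000110101101100 = 0b100000000000000000000100101100 = 536871212

536871212


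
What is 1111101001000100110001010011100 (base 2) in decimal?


1111101001000100110001010011100 in decimal = 2099405468

2099405468


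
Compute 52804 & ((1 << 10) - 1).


52804 & 1023 = 580

580


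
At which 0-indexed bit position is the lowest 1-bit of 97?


0b1100001. Lowest set bit at position 0

0


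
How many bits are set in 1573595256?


0b1011101110010110010100001111000 has 16 set bits

16


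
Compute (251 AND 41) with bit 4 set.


Step 1: 251 & 41 = 41
Step 2: 41 | (1 << 4) = 41 | 16 = 57

57


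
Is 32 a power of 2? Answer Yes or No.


0b100000. Only one bit set => Yes

Yes


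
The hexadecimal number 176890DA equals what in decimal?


176890DA hex = 392728794 decimal

392728794


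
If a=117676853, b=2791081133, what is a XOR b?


117676853 ^ 2791081133 = 2707365784

2707365784


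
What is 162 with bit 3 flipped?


162 ^ (1 << 3) = 162 ^ 8 = 170

170


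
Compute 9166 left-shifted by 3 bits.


0b10001111001110 << 3 = 0b10001111001110000 = 73328

73328


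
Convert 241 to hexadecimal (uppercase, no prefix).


241 = F1 hex

F1


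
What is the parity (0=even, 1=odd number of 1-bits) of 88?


0b1011000 has 3 ones => parity 1

1


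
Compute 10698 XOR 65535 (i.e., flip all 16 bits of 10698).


10698 ^ 65535 = 54837

54837


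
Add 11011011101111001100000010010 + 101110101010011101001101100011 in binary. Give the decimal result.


11011011101111001100000010010 + 101110101010011101001101100011 = 1001010001000010110101101110101 = 1243704181

1243704181


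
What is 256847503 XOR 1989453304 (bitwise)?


0b1111010011110010111010001111 ^ 0b1110110100101001010010111111000 = 0b1111001110110111000101101110111 = 2044431223

2044431223


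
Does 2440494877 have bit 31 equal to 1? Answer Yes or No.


0b10010001011101101111111100011101, bit 31 = 1. Yes

Yes


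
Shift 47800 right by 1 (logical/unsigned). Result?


0b1011101010111000 >> 1 = 0b101110101011100 = 23900

23900


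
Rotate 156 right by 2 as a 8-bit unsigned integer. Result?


Rotate 0b10011100 right by 2 (8-bit) = 0b100111 = 39

39


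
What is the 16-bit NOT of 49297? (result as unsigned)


~0b1100000010010001 = 0b11111101101110 = 16238 (16-bit unsigned)

16238


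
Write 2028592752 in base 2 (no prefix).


2028592752 = 1111000111010011101111001110000 in binary

1111000111010011101111001110000


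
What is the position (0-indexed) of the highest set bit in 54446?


0b1101010010101110. Highest set bit at position 15

15


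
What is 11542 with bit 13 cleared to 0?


11542 & ~(1 << 13) = 3350

3350


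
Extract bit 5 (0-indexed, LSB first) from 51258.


0b1100100000111010, position 5 = 1

1


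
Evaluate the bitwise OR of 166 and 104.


0b10100110 | 0b1101000 = 0b11101110 = 238

238


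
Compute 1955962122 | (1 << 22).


1955962122 | (1 << 22) = 1955962122 | 4194304 = 1960156426

1960156426


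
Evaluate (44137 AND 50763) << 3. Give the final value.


Step 1: 44137 & 50763 = 33865
Step 2: 33865 << 3 = 270920

270920


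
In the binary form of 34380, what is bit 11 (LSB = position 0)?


0b1000011001001100, position 11 = 0

0


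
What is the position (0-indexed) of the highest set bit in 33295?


0b1000001000001111. Highest set bit at position 15

15


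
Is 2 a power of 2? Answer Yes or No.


0b10. Only one bit set => Yes

Yes


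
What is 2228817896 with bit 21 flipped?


2228817896 ^ (1 << 21) = 2228817896 ^ 2097152 = 2230915048

2230915048


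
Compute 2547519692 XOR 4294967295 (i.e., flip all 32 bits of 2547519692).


2547519692 ^ 4294967295 = 1747447603

1747447603


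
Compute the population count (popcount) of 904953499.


0b110101111100000111111010011011 has 19 set bits

19


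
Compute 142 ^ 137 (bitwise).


0b10001110 ^ 0b10001001 = 0b111 = 7

7


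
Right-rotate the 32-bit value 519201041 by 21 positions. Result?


Rotate 0b11110111100100110000100010001 right by 21 (32-bit) = 0b10010011000010001000100011110111 = 2466810103

2466810103


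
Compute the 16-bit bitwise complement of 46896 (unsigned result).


~0b1011011100110000 = 0b100100011001111 = 18639 (16-bit unsigned)

18639


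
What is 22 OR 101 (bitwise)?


0b10110 | 0b1100101 = 0b1110111 = 119

119


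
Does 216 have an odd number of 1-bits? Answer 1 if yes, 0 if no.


0b11011000 has 4 ones => parity 0

0


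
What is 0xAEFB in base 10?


AEFB hex = 44795 decimal

44795


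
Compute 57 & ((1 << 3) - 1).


57 & 7 = 1

1


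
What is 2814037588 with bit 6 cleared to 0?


2814037588 & ~(1 << 6) = 2814037524

2814037524


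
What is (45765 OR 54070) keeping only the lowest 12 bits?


Step 1: 45765 | 54070 = 62455
Step 2: 62455 & 4095 = 1015

1015


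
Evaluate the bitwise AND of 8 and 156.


0b1000 & 0b10011100 = 0b1000 = 8

8


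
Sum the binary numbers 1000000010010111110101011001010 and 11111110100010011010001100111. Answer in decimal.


1000000010010111110101011001010 + 11111110100010011010001100111 = 1100000000111010001111100110001 = 1612521265

1612521265


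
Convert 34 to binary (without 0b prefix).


34 = 100010 in binary

100010


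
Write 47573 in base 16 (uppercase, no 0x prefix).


47573 = B9D5 hex

B9D5


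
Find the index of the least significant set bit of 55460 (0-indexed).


0b1101100010100100. Lowest set bit at position 2

2


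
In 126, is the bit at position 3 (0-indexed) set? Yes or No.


0b1111110, bit 3 = 1. Yes

Yes


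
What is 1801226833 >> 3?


0b1101011010111001000101001010001 >> 3 = 0b1101011010111001000101001010 = 225153354

225153354


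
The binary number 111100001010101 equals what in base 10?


111100001010101 in decimal = 30805

30805


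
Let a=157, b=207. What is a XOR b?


157 ^ 207 = 82

82


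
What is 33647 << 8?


0b1000001101101111 << 8 = 0b100000110110111100000000 = 8613632

8613632


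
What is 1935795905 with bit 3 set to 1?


1935795905 | (1 << 3) = 1935795905 | 8 = 1935795913

1935795913


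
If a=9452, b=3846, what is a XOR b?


9452 ^ 3846 = 11242

11242


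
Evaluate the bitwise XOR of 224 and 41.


0b11100000 ^ 0b101001 = 0b11001001 = 201

201


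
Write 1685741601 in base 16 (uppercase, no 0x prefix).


1685741601 = 647A6021 hex

647A6021


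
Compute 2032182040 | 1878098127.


0b1111001001000001010001100011000 | 0b1101111111100011000000011001111 = 0b1111111111100011010001111011111 = 2146542559

2146542559


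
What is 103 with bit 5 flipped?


103 ^ (1 << 5) = 103 ^ 32 = 71

71


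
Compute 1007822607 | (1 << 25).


1007822607 | (1 << 25) = 1007822607 | 33554432 = 1041377039

1041377039


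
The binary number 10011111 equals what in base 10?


10011111 in decimal = 159

159


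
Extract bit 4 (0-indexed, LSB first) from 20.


0b10100, position 4 = 1

1


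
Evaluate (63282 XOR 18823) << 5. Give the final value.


Step 1: 63282 ^ 18823 = 48821
Step 2: 48821 << 5 = 1562272

1562272


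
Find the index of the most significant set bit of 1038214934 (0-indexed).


0b111101111000011110011100010110. Highest set bit at position 29

29


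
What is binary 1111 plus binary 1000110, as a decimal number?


1111 + 1000110 = 1010101 = 85

85


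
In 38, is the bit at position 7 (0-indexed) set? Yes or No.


0b100110, bit 7 = 0. No

No


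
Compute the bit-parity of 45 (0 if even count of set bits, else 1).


0b101101 has 4 ones => parity 0

0


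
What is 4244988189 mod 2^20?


4244988189 & 1048575 = 352541

352541


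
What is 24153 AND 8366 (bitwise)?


0b101111001011001 & 0b10000010101110 = 0b1000 = 8

8


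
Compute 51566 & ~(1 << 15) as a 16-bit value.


51566 & ~(1 << 15) = 18798

18798


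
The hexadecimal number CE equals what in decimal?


CE hex = 206 decimal

206


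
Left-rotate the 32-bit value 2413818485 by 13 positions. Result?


Rotate 0b10001111110111111111001001110101 left by 13 (32-bit) = 0b11111110010011101011000111111011 = 4266570235

4266570235


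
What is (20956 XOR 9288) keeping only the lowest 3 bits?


Step 1: 20956 ^ 9288 = 30100
Step 2: 30100 & 7 = 4

4


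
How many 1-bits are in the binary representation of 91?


0b1011011 has 5 set bits

5


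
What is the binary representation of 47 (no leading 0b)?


47 = 101111 in binary

101111


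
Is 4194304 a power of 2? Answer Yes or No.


0b10000000000000000000000. Only one bit set => Yes

Yes


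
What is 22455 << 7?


0b101011110110111 << 7 = 0b1010111101101110000000 = 2874240

2874240


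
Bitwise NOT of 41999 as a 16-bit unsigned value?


~0b1010010000001111 = 0b101101111110000 = 23536 (16-bit unsigned)

23536


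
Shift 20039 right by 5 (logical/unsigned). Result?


0b100111001000111 >> 5 = 0b1001110010 = 626

626


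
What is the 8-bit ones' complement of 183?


183 ^ 255 = 72

72


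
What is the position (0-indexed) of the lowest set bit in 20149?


0b100111010110101. Lowest set bit at position 0

0


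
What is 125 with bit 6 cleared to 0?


125 & ~(1 << 6) = 61

61


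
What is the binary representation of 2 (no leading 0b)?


2 = 10 in binary

10


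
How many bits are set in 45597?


0b1011001000011101 has 8 set bits

8


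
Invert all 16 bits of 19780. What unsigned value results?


19780 ^ 65535 = 45755

45755


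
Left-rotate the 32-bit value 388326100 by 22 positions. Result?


Rotate 0b10111001001010110001011010100 left by 22 (32-bit) = 0b10110101000001011100100101011000 = 3037055320

3037055320


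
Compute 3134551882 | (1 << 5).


3134551882 | (1 << 5) = 3134551882 | 32 = 3134551914

3134551914


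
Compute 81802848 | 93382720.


0b100111000000011011001100000 | 0b101100100001110100001000000 = 0b101111100001111111001100000 = 99679840

99679840


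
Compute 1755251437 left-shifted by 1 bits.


0b1101000100111110000001011101101 << 1 = 0b11010001001111100000010111011010 = 3510502874

3510502874


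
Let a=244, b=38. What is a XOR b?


244 ^ 38 = 210

210


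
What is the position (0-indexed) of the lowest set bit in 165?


0b10100101. Lowest set bit at position 0

0


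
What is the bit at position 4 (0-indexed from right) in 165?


0b10100101, position 4 = 0

0


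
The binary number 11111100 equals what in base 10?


11111100 in decimal = 252

252


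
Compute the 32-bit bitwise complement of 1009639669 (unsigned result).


~0b111100001011011110000011110101 = 0b11000011110100100001111100001010 = 3285327626 (32-bit unsigned)

3285327626


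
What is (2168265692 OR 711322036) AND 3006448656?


Step 1: 2168265692 | 711322036 = 2877160444
Step 2: 2877160444 & 3006448656 = 2737881104

2737881104


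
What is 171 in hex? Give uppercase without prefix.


171 = AB hex

AB


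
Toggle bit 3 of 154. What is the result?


154 ^ (1 << 3) = 154 ^ 8 = 146

146


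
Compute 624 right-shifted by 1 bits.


0b1001110000 >> 1 = 0b100111000 = 312

312


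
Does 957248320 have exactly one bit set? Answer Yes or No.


0b111001000011100111001101000000. Multiple bits set => No

No


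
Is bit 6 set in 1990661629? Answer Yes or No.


0b1110110101001110001010111111101, bit 6 = 1. Yes

Yes


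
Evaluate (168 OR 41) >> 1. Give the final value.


Step 1: 168 | 41 = 169
Step 2: 169 >> 1 = 84

84


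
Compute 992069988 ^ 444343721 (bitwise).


0b111011001000011100100101100100 ^ 0b11010011111000010010110101001 = 0b100001010111011110110011001101 = 559803597

559803597


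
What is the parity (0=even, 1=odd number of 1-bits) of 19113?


0b100101010101001 has 7 ones => parity 1

1


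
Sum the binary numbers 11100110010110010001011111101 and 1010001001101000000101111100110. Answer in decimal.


11100110010110010001011111101 + 1010001001101000000101111100110 = 1101101111111110010111011100011 = 1845440227

1845440227


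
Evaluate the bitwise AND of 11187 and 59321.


0b10101110110011 & 0b1110011110111001 = 0b10001110110001 = 9137

9137


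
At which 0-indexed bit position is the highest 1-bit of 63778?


0b1111100100100010. Highest set bit at position 15

15


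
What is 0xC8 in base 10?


C8 hex = 200 decimal

200


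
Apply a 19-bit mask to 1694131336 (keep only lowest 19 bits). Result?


1694131336 & 524287 = 156808

156808


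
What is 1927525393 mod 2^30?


1927525393 & 1073741823 = 853783569

853783569


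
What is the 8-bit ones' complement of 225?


225 ^ 255 = 30

30


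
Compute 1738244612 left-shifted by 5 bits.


0b1100111100110111000001000000100 << 5 = 0b110011110011011100000100000010000000 = 55623827584

55623827584


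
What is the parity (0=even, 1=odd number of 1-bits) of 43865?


0b1010101101011001 has 9 ones => parity 1

1


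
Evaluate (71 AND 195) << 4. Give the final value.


Step 1: 71 & 195 = 67
Step 2: 67 << 4 = 1072

1072


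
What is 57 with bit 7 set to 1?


57 | (1 << 7) = 57 | 128 = 185

185


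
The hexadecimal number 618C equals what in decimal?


618C hex = 24972 decimal

24972


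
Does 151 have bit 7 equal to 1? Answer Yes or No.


0b10010111, bit 7 = 1. Yes

Yes


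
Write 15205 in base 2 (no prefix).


15205 = 11101101100101 in binary

11101101100101


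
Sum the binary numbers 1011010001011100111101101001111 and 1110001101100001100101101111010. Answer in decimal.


1011010001011100111101101001111 + 1110001101100001100101101111010 = 11001011110111110100011011001001 = 3420407497

3420407497


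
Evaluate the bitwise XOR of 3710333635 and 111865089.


0b11011101001001110011001011000011 ^ 0b110101010101110110100000001 = 0b11011011100011011101111111000010 = 3683508162

3683508162


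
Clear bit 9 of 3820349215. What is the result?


3820349215 & ~(1 << 9) = 3820348703

3820348703


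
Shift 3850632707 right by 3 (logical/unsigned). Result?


0b11100101100000111111111000000011 >> 3 = 0b11100101100000111111111000000 = 481329088

481329088


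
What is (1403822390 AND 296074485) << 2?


Step 1: 1403822390 & 296074485 = 296001588
Step 2: 296001588 << 2 = 1184006352

1184006352


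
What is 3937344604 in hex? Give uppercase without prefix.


3937344604 = EAAF1C5C hex

EAAF1C5C


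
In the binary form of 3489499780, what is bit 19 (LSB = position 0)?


0b11001111111111011000101010000100, position 19 = 1

1


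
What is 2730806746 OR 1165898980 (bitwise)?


0b10100010110001001100110111011010 | 0b1000101011111100011010011100100 = 0b11100111111111101111110111111110 = 3892248062

3892248062


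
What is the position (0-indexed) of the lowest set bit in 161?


0b10100001. Lowest set bit at position 0

0


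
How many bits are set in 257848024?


0b1111010111100111001011011000 has 17 set bits

17


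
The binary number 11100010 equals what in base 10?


11100010 in decimal = 226

226


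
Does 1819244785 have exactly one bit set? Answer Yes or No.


0b1101100011011110111100011110001. Multiple bits set => No

No


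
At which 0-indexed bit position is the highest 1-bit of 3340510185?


0b11000111000111000010001111101001. Highest set bit at position 31

31


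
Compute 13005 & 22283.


0b11001011001101 & 0b101011100001011 = 0b1001000001001 = 4617

4617


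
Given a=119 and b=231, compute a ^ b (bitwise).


119 ^ 231 = 144

144


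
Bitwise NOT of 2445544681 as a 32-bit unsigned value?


~0b10010001110001000000110011101001 = 0b1101110001110111111001100010110 = 1849422614 (32-bit unsigned)

1849422614


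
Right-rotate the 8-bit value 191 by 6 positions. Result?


Rotate 0b10111111 right by 6 (8-bit) = 0b11111110 = 254

254


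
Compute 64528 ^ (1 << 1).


64528 ^ (1 << 1) = 64528 ^ 2 = 64530

64530


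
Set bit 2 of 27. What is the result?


27 | (1 << 2) = 27 | 4 = 31

31


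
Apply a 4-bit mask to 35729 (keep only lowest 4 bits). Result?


35729 & 15 = 1

1


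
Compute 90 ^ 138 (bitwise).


0b1011010 ^ 0b10001010 = 0b11010000 = 208

208


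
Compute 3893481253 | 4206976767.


0b11101000000100011100111100100101 | 0b11111010110000010101111011111111 = 0b11111010110100011101111111111111 = 4208058367

4208058367


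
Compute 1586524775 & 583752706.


0b1011110100100000111001001100111 & 0b100010110010110101110000000010 = 0b10100000000101000000000010 = 41963522

41963522


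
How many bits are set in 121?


0b1111001 has 5 set bits

5


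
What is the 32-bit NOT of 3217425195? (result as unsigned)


~0b10111111110001100000001100101011 = 0b1000000001110011111110011010100 = 1077542100 (32-bit unsigned)

1077542100


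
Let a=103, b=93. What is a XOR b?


103 ^ 93 = 58

58


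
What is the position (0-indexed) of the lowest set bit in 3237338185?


0b11000000111101011101110001001001. Lowest set bit at position 0

0


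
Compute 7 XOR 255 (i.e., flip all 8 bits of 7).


7 ^ 255 = 248

248


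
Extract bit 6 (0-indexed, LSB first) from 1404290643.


0b1010011101100111100011001010011, position 6 = 1

1


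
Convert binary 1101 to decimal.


1101 in decimal = 13

13


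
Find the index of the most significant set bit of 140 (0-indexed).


0b10001100. Highest set bit at position 7

7


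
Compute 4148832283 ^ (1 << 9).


4148832283 ^ (1 << 9) = 4148832283 ^ 512 = 4148832795

4148832795


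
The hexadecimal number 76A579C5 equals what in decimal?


76A579C5 hex = 1990556101 decimal

1990556101


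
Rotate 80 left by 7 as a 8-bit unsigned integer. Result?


Rotate 0b1010000 left by 7 (8-bit) = 0b101000 = 40

40


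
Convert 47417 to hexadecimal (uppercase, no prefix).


47417 = B939 hex

B939


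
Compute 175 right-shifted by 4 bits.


0b10101111 >> 4 = 0b1010 = 10

10


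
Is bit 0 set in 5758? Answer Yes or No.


0b1011001111110, bit 0 = 0. No

No


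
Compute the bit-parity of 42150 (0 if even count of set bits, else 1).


0b1010010010100110 has 7 ones => parity 1

1


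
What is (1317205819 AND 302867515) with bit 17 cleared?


Step 1: 1317205819 & 302867515 = 33580091
Step 2: 33580091 & ~(1 << 17) = 33580091

33580091


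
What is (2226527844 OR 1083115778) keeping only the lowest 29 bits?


Step 1: 2226527844 | 1083115778 = 3300859750
Step 2: 3300859750 & 536870911 = 79634278

79634278


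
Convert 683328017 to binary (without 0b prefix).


683328017 = 101000101110101100001000010001 in binary

101000101110101100001000010001


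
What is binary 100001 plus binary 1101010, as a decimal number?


100001 + 1101010 = 10001011 = 139

139


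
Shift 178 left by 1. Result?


0b10110010 << 1 = 0b101100100 = 356

356


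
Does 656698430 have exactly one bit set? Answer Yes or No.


0b100111001001000110110000111110. Multiple bits set => No

No


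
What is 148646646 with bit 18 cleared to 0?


148646646 & ~(1 << 18) = 148384502

148384502


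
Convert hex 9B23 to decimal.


9B23 hex = 39715 decimal

39715


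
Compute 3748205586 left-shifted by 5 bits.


0b11011111011010010001010000010010 << 5 = 0b1101111101101001000101000001001000000 = 119942578752

119942578752


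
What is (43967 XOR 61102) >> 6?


Step 1: 43967 ^ 61102 = 17681
Step 2: 17681 >> 6 = 276

276


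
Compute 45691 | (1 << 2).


45691 | (1 << 2) = 45691 | 4 = 45695

45695


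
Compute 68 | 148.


0b1000100 | 0b10010100 = 0b11010100 = 212

212


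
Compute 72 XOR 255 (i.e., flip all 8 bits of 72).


72 ^ 255 = 183

183


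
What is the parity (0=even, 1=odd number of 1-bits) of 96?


0b1100000 has 2 ones => parity 0

0


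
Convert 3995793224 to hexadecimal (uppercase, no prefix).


3995793224 = EE2AF748 hex

EE2AF748


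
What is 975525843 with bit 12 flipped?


975525843 ^ (1 << 12) = 975525843 ^ 4096 = 975521747

975521747


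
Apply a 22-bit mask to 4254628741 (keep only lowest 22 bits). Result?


4254628741 & 4194303 = 1604485

1604485


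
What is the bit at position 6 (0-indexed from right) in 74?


0b1001010, position 6 = 1

1


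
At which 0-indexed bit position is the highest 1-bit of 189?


0b10111101. Highest set bit at position 7

7


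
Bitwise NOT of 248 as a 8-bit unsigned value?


~0b11111000 = 0b111 = 7 (8-bit unsigned)

7


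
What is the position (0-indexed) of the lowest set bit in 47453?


0b1011100101011101. Lowest set bit at position 0

0


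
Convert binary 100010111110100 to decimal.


100010111110100 in decimal = 17908

17908


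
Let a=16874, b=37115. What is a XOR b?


16874 ^ 37115 = 53521

53521


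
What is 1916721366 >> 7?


0b1110010001111101101100011010110 >> 7 = 0b111001000111110110110001 = 14974385

14974385


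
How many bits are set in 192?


0b11000000 has 2 set bits

2


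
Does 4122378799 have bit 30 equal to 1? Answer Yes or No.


0b11110101101101101000001000101111, bit 30 = 1. Yes

Yes


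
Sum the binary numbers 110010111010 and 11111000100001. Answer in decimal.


110010111010 + 11111000100001 = 100101011011011 = 19163

19163


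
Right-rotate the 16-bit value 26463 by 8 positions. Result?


Rotate 0b110011101011111 right by 8 (16-bit) = 0b101111101100111 = 24423

24423


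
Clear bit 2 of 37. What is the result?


37 & ~(1 << 2) = 33

33


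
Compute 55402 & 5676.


0b1101100001101010 & 0b1011000101100 = 0b1000000101000 = 4136

4136


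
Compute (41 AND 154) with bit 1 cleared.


Step 1: 41 & 154 = 8
Step 2: 8 & ~(1 << 1) = 8

8


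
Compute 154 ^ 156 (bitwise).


0b10011010 ^ 0b10011100 = 0b110 = 6

6


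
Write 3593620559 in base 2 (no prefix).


3593620559 = 11010110001100100100110001001111 in binary

11010110001100100100110001001111


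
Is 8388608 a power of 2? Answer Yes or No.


0b100000000000000000000000. Only one bit set => Yes

Yes


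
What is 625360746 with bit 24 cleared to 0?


625360746 & ~(1 << 24) = 608583530

608583530


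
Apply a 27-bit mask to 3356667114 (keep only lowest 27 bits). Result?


3356667114 & 134217727 = 1223914

1223914


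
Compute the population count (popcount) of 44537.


0b1010110111111001 has 11 set bits

11


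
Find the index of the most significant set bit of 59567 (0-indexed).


0b1110100010101111. Highest set bit at position 15

15


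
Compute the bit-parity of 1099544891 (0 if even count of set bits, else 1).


0b1000001100010011011100100111011 has 15 ones => parity 1

1


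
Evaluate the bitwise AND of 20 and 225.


0b10100 & 0b11100001 = 0b0 = 0

0


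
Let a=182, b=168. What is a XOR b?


182 ^ 168 = 30

30
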